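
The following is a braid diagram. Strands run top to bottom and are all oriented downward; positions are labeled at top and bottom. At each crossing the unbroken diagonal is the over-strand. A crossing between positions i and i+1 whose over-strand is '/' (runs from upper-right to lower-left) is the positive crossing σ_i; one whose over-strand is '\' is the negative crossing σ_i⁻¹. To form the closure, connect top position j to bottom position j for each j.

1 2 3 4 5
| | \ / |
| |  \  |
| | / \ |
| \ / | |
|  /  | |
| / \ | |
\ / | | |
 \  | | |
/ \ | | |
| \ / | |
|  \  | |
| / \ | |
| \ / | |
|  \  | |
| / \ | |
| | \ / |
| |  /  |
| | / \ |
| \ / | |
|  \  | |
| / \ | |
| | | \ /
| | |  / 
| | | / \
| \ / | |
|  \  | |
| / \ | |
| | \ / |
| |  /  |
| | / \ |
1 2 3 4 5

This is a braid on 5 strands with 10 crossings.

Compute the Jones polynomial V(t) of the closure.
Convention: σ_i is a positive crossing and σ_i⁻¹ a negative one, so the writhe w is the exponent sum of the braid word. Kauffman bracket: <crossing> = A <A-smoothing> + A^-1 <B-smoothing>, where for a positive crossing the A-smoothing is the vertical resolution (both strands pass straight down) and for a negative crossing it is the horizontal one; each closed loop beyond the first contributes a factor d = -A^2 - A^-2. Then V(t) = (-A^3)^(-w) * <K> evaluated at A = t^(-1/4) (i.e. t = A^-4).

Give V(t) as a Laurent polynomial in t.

Reading the diagram top to bottom ('/'-over between positions i,i+1 = s_i, '\'-over = s_i^-1): braid word = s3^-1 s2 s1^-1 s2^-1 s2^-1 s3 s2^-1 s4 s2^-1 s3.
The presented braid s3^-1 s2 s1^-1 s2^-1 s2^-1 s3 s2^-1 s4 s2^-1 s3 on 5 strands reduces by inverse Markov moves (closure unchanged at each step):
  Deconjugate: the word is γ·β·γ⁻¹ with γ = s3^-1 s2 (prefix) and γ⁻¹ = s2^-1 s3 (suffix); strip both.
  Destabilize: the word has the form β·s4 where s4 occurs only as the final letter (β ∈ B_4); drop it and the last strand → 4 strands.
Reduced to β = s1^-1 s2^-1 s2^-1 s3 s2^-1 on 4 strands, 5 crossings.
Compute on β:
Braid: s1^-1 s2^-1 s2^-1 s3 s2^-1 on 4 strands, 5 crossings.
Writhe w = (#positive) - (#negative) = 1 - 4 = -3.
Computing the Kauffman bracket via state sum. There are 2^5 = 32 states.
Smooth each crossing (0=||, 1=⌣⌢); contribution A^(Σ sign_k(1-2s_k)) * d^(L-1).
  state 00000: A-exp=-3, loops=4, term = A^-3 * d^3
  state 00001: A-exp=-1, loops=3, term = A^-1 * d^2
  state 00010: A-exp=-5, loops=3, term = A^-5 * d^2
  state 00011: A-exp=-3, loops=2, term = A^-3 * d^1
  state 00100: A-exp=-1, loops=3, term = A^-1 * d^2
  state 00101: A-exp=+1, loops=4, term = A^1 * d^3
  state 00110: A-exp=-3, loops=2, term = A^-3 * d^1
  state 00111: A-exp=-1, loops=3, term = A^-1 * d^2
  state 01000: A-exp=-1, loops=3, term = A^-1 * d^2
  state 01001: A-exp=+1, loops=4, term = A^1 * d^3
  state 01010: A-exp=-3, loops=2, term = A^-3 * d^1
  state 01011: A-exp=-1, loops=3, term = A^-1 * d^2
  state 01100: A-exp=+1, loops=4, term = A^1 * d^3
  state 01101: A-exp=+3, loops=5, term = A^3 * d^4
  state 01110: A-exp=-1, loops=3, term = A^-1 * d^2
  state 01111: A-exp=+1, loops=4, term = A^1 * d^3
  state 10000: A-exp=-1, loops=3, term = A^-1 * d^2
  state 10001: A-exp=+1, loops=2, term = A^1 * d^1
  state 10010: A-exp=-3, loops=2, term = A^-3 * d^1
  state 10011: A-exp=-1, loops=1, term = A^-1 * d^0
  state 10100: A-exp=+1, loops=2, term = A^1 * d^1
  state 10101: A-exp=+3, loops=3, term = A^3 * d^2
  state 10110: A-exp=-1, loops=1, term = A^-1 * d^0
  state 10111: A-exp=+1, loops=2, term = A^1 * d^1
  state 11000: A-exp=+1, loops=2, term = A^1 * d^1
  state 11001: A-exp=+3, loops=3, term = A^3 * d^2
  state 11010: A-exp=-1, loops=1, term = A^-1 * d^0
  state 11011: A-exp=+1, loops=2, term = A^1 * d^1
  state 11100: A-exp=+3, loops=3, term = A^3 * d^2
  state 11101: A-exp=+5, loops=4, term = A^5 * d^3
  state 11110: A-exp=+1, loops=2, term = A^1 * d^1
  state 11111: A-exp=+3, loops=3, term = A^3 * d^2
Collect the terms by A-exponent (count of states per loop number):
Powers of d = -A^2 - A^-2: d^2 = A^4 + 2 + A^-4; d^3 = -A^6 - 3*A^2 - 3*A^-2 - A^-6; d^4 = A^8 + 4*A^4 + 6 + 4*A^-4 + A^-8.
  A^5 * (d^3) = -A^11 - 3*A^7 - 3*A^3 - A^-1
  A^3 * (4*d^2 + d^4) = A^11 + 8*A^7 + 14*A^3 + 8*A^-1 + A^-5
  A^1 * (6*d + 4*d^3) = -4*A^7 - 18*A^3 - 18*A^-1 - 4*A^-5
  A^-1 * (3 + 7*d^2) = 7*A^3 + 17*A^-1 + 7*A^-5
  A^-3 * (4*d + d^3) = -A^3 - 7*A^-1 - 7*A^-5 - A^-9
  A^-5 * (d^2) = A^-1 + 2*A^-5 + A^-9
Summing the groups: <K> = A^7 - A^3 - A^-5
Normalise by the writhe: (-A^3)^(-w) = (-A^3)^(3) = -A^9, so f(A) = -A^9 * <K> = -A^16 + A^12 + A^4.
Substitute A = t^(-1/4), i.e. A^e → t^(-e/4): V(t) = t^-1 + t^-3 - t^-4

Answer: t^-1 + t^-3 - t^-4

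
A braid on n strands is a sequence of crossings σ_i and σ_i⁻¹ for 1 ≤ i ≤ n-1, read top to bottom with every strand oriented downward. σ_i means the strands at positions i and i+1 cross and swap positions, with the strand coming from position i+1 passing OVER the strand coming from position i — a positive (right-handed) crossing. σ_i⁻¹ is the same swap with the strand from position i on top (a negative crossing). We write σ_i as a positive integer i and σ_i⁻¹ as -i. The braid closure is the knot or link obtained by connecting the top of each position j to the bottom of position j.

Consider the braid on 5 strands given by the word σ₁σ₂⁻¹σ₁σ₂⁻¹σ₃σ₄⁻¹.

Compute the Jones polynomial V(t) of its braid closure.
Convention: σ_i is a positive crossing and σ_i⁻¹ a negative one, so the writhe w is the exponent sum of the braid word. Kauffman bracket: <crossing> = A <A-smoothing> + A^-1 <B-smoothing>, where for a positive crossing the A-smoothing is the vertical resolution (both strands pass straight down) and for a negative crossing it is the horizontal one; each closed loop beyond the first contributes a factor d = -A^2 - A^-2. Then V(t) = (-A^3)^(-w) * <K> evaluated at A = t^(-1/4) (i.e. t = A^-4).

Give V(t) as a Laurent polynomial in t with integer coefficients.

t^2 - t + 1 - t^-1 + t^-2

Derivation:
The presented braid s1 s2^-1 s1 s2^-1 s3 s4^-1 on 5 strands reduces by inverse Markov moves (closure unchanged at each step):
  Destabilize: the word has the form β·s4^-1 where s4^-1 occurs only as the final letter (β ∈ B_4); drop it and the last strand → 4 strands.
  Destabilize: the word has the form β·s3 where s3 occurs only as the final letter (β ∈ B_3); drop it and the last strand → 3 strands.
Reduced to β = s1 s2^-1 s1 s2^-1 on 3 strands, 4 crossings.
Compute on β:
Braid: s1 s2^-1 s1 s2^-1 on 3 strands, 4 crossings.
Writhe w = (#positive) - (#negative) = 2 - 2 = 0.
Computing the Kauffman bracket via state sum. There are 2^4 = 16 states.
Smooth each crossing (0=||, 1=⌣⌢); contribution A^(Σ sign_k(1-2s_k)) * d^(L-1).
  state 0000: A-exp=+0, loops=3, term = A^0 * d^2
  state 0001: A-exp=+2, loops=2, term = A^2 * d^1
  state 0010: A-exp=-2, loops=2, term = A^-2 * d^1
  state 0011: A-exp=+0, loops=1, term = A^0 * d^0
  state 0100: A-exp=+2, loops=2, term = A^2 * d^1
  state 0101: A-exp=+4, loops=3, term = A^4 * d^2
  state 0110: A-exp=+0, loops=1, term = A^0 * d^0
  state 0111: A-exp=+2, loops=2, term = A^2 * d^1
  state 1000: A-exp=-2, loops=2, term = A^-2 * d^1
  state 1001: A-exp=+0, loops=1, term = A^0 * d^0
  state 1010: A-exp=-4, loops=3, term = A^-4 * d^2
  state 1011: A-exp=-2, loops=2, term = A^-2 * d^1
  state 1100: A-exp=+0, loops=1, term = A^0 * d^0
  state 1101: A-exp=+2, loops=2, term = A^2 * d^1
  state 1110: A-exp=-2, loops=2, term = A^-2 * d^1
  state 1111: A-exp=+0, loops=1, term = A^0 * d^0
Collect the terms by A-exponent (count of states per loop number):
Powers of d = -A^2 - A^-2: d^2 = A^4 + 2 + A^-4.
  A^4 * (d^2) = A^8 + 2*A^4 + 1
  A^2 * (4*d) = -4*A^4 - 4
  A^0 * (5 + d^2) = A^4 + 7 + A^-4
  A^-2 * (4*d) = -4 - 4*A^-4
  A^-4 * (d^2) = 1 + 2*A^-4 + A^-8
Summing the groups: <K> = A^8 - A^4 + 1 - A^-4 + A^-8
Normalise by the writhe: (-A^3)^(-w) = (-A^3)^(0) = 1, so f(A) = 1 * <K> = A^8 - A^4 + 1 - A^-4 + A^-8.
Substitute A = t^(-1/4), i.e. A^e → t^(-e/4): V(t) = t^2 - t + 1 - t^-1 + t^-2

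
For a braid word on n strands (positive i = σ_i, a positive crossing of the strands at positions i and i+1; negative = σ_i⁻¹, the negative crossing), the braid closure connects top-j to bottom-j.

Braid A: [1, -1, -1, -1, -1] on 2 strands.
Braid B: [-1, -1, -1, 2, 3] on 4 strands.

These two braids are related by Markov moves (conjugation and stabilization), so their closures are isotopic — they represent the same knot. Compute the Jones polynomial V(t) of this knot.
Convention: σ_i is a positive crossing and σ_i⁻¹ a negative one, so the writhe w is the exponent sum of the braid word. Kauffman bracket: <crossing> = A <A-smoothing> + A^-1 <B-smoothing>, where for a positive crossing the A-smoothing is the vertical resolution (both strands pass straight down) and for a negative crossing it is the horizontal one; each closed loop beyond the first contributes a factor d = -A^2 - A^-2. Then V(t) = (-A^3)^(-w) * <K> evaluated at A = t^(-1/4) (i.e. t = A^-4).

t^-1 + t^-3 - t^-4

Derivation:
Markov-equivalent braids have isotopic closures, hence identical knot invariants. Strip the Markov moves from each word to reach a common short braid β, then compute V(t) once on β.
Braid A: s1 s1^-1 s1^-1 s1^-1 s1^-1 on 2 strands reduces by inverse Markov moves (closure unchanged at each step):
  Deconjugate: the word is γ·β·γ⁻¹ with γ = s1 (prefix) and γ⁻¹ = s1^-1 (suffix); strip both.
Reduced to β = s1^-1 s1^-1 s1^-1 on 2 strands, 3 crossings.
Braid B: s1^-1 s1^-1 s1^-1 s2 s3 on 4 strands reduces by inverse Markov moves (closure unchanged at each step):
  Destabilize: the word has the form β·s3 where s3 occurs only as the final letter (β ∈ B_3); drop it and the last strand → 3 strands.
  Destabilize: the word has the form β·s2 where s2 occurs only as the final letter (β ∈ B_2); drop it and the last strand → 2 strands.
Reduced to β = s1^-1 s1^-1 s1^-1 on 2 strands, 3 crossings.
Both give the same β = s1^-1 s1^-1 s1^-1 on 2 strands, so one state sum suffices:
Braid: s1^-1 s1^-1 s1^-1 on 2 strands, 3 crossings.
Writhe w = (#positive) - (#negative) = 0 - 3 = -3.
Enumerate smoothing states for the bracket polynomial. There are 2^3 = 8 states.
Smooth each crossing (0=||, 1=⌣⌢); contribution A^(Σ sign_k(1-2s_k)) * d^(L-1).
  state 000: A-exp=-3, loops=2, term = A^-3 * d^1
  state 001: A-exp=-1, loops=1, term = A^-1 * d^0
  state 010: A-exp=-1, loops=1, term = A^-1 * d^0
  state 011: A-exp=+1, loops=2, term = A^1 * d^1
  state 100: A-exp=-1, loops=1, term = A^-1 * d^0
  state 101: A-exp=+1, loops=2, term = A^1 * d^1
  state 110: A-exp=+1, loops=2, term = A^1 * d^1
  state 111: A-exp=+3, loops=3, term = A^3 * d^2
Collect the terms by A-exponent (count of states per loop number):
Powers of d = -A^2 - A^-2: d^2 = A^4 + 2 + A^-4.
  A^3 * (d^2) = A^7 + 2*A^3 + A^-1
  A^1 * (3*d) = -3*A^3 - 3*A^-1
  A^-1 * (3) = 3*A^-1
  A^-3 * (d) = -A^-1 - A^-5
Summing the groups: <K> = A^7 - A^3 - A^-5
Normalise by the writhe: (-A^3)^(-w) = (-A^3)^(3) = -A^9, so f(A) = -A^9 * <K> = -A^16 + A^12 + A^4.
Substitute A = t^(-1/4), i.e. A^e → t^(-e/4): V(t) = t^-1 + t^-3 - t^-4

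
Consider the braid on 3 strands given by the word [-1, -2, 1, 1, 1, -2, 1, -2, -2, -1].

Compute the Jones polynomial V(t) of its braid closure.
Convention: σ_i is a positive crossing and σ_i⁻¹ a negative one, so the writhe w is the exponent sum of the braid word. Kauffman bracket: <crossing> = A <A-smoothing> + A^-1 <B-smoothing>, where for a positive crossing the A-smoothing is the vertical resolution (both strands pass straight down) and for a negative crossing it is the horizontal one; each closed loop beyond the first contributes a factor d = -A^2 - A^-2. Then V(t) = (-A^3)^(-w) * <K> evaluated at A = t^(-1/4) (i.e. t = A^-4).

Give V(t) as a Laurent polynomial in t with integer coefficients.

t^2 - 2*t + 3 - 3*t^-1 + 4*t^-2 - 3*t^-3 + 2*t^-4 - 2*t^-5 + t^-6

Derivation:
Braid: s1^-1 s2^-1 s1 s1 s1 s2^-1 s1 s2^-1 s2^-1 s1^-1 on 3 strands, 10 crossings.
Writhe w = (#positive) - (#negative) = 4 - 6 = -2.
Enumerate smoothing states for the bracket polynomial. There are 2^10 = 1024 states.
Smooth each crossing (0=||, 1=⌣⌢); contribution A^(Σ sign_k(1-2s_k)) * d^(L-1).
Tabulate the states by total A-exponent and number of loops L (A-exp: L × count):
  A^10: L=5 ×1
  A^8: L=4 ×10
  A^6: L=3 ×38, L=5 ×7
  A^4: L=2 ×67, L=4 ×49, L=6 ×4
  A^2: L=1 ×46, L=3 ×130, L=5 ×33, L=7 ×1
  A^0: L=2 ×131, L=4 ×110, L=6 ×11
  A^-2: L=1 ×25, L=3 ×133, L=5 ×51, L=7 ×1
  A^-4: L=2 ×37, L=4 ×72, L=6 ×11
  A^-6: L=3 ×25, L=5 ×19, L=7 ×1
  A^-8: L=4 ×8, L=6 ×2
  A^-10: L=5 ×1
Each group contributes A^e * Σ count * d^(L-1):
Powers of d = -A^2 - A^-2: d^2 = A^4 + 2 + A^-4; d^3 = -A^6 - 3*A^2 - 3*A^-2 - A^-6; d^4 = A^8 + 4*A^4 + 6 + 4*A^-4 + A^-8; d^5 = -A^10 - 5*A^6 - 10*A^2 - 10*A^-2 - 5*A^-6 - A^-10; d^6 = A^12 + 6*A^8 + 15*A^4 + 20 + 15*A^-4 + 6*A^-8 + A^-12.
  A^10 * (d^4) = A^18 + 4*A^14 + 6*A^10 + 4*A^6 + A^2
  A^8 * (10*d^3) = -10*A^14 - 30*A^10 - 30*A^6 - 10*A^2
  A^6 * (38*d^2 + 7*d^4) = 7*A^14 + 66*A^10 + 118*A^6 + 66*A^2 + 7*A^-2
  A^4 * (67*d + 49*d^3 + 4*d^5) = -4*A^14 - 69*A^10 - 254*A^6 - 254*A^2 - 69*A^-2 - 4*A^-6
  A^2 * (46 + 130*d^2 + 33*d^4 + d^6) = A^14 + 39*A^10 + 277*A^6 + 524*A^2 + 277*A^-2 + 39*A^-6 + A^-10
  A^0 * (131*d + 110*d^3 + 11*d^5) = -11*A^10 - 165*A^6 - 571*A^2 - 571*A^-2 - 165*A^-6 - 11*A^-10
  A^-2 * (25 + 133*d^2 + 51*d^4 + d^6) = A^10 + 57*A^6 + 352*A^2 + 617*A^-2 + 352*A^-6 + 57*A^-10 + A^-14
  A^-4 * (37*d + 72*d^3 + 11*d^5) = -11*A^6 - 127*A^2 - 363*A^-2 - 363*A^-6 - 127*A^-10 - 11*A^-14
  A^-6 * (25*d^2 + 19*d^4 + d^6) = A^6 + 25*A^2 + 116*A^-2 + 184*A^-6 + 116*A^-10 + 25*A^-14 + A^-18
  A^-8 * (8*d^3 + 2*d^5) = -2*A^2 - 18*A^-2 - 44*A^-6 - 44*A^-10 - 18*A^-14 - 2*A^-18
  A^-10 * (d^4) = A^-2 + 4*A^-6 + 6*A^-10 + 4*A^-14 + A^-18
Summing the groups: <K> = A^18 - 2*A^14 + 2*A^10 - 3*A^6 + 4*A^2 - 3*A^-2 + 3*A^-6 - 2*A^-10 + A^-14
Normalise by the writhe: (-A^3)^(-w) = (-A^3)^(2) = A^6, so f(A) = A^6 * <K> = A^24 - 2*A^20 + 2*A^16 - 3*A^12 + 4*A^8 - 3*A^4 + 3 - 2*A^-4 + A^-8.
Substitute A = t^(-1/4), i.e. A^e → t^(-e/4): V(t) = t^2 - 2*t + 3 - 3*t^-1 + 4*t^-2 - 3*t^-3 + 2*t^-4 - 2*t^-5 + t^-6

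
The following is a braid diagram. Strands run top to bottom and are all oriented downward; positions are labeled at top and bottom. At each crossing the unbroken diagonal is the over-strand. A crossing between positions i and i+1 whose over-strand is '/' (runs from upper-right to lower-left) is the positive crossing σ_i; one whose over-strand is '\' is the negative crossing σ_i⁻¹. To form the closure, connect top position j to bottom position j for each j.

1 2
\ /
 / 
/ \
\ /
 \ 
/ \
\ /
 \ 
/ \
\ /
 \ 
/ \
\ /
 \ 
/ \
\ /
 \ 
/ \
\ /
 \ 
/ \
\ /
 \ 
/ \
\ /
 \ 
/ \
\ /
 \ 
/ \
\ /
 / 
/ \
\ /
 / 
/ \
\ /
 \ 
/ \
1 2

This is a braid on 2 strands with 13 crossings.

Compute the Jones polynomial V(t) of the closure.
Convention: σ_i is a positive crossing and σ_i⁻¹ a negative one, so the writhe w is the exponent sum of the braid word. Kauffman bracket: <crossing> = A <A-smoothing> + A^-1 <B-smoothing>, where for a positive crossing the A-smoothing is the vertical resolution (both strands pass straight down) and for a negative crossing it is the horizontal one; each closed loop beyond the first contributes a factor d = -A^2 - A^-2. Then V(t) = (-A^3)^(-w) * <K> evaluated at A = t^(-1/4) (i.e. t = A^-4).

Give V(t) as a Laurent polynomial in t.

Reading the diagram top to bottom ('/'-over between positions i,i+1 = s_i, '\'-over = s_i^-1): braid word = s1 s1^-1 s1^-1 s1^-1 s1^-1 s1^-1 s1^-1 s1^-1 s1^-1 s1^-1 s1 s1 s1^-1.
The presented braid s1 s1^-1 s1^-1 s1^-1 s1^-1 s1^-1 s1^-1 s1^-1 s1^-1 s1^-1 s1 s1 s1^-1 on 2 strands reduces by inverse Markov moves (closure unchanged at each step):
  Deconjugate: the word is γ·β·γ⁻¹ with γ = s1 (prefix) and γ⁻¹ = s1^-1 (suffix); strip both.
  Deconjugate: the word is γ·β·γ⁻¹ with γ = s1^-1 s1^-1 (prefix) and γ⁻¹ = s1 s1 (suffix); strip both.
Reduced to β = s1^-1 s1^-1 s1^-1 s1^-1 s1^-1 s1^-1 s1^-1 on 2 strands, 7 crossings.
Compute on β:
Braid: s1^-1 s1^-1 s1^-1 s1^-1 s1^-1 s1^-1 s1^-1 on 2 strands, 7 crossings.
Writhe w = (#positive) - (#negative) = 0 - 7 = -7.
State-sum expansion of <K>. There are 2^7 = 128 states.
For each crossing: s=0 is the vertical smoothing, s=1 horizontal. Crossing k contributes A^(sign_k * (1 - 2*s_k)); loop factor d = -A^2 - A^-2.
Tabulate the states by total A-exponent and number of loops L (A-exp: L × count):
  A^7: L=7 ×1
  A^5: L=6 ×7
  A^3: L=5 ×21
  A^1: L=4 ×35
  A^-1: L=3 ×35
  A^-3: L=2 ×21
  A^-5: L=1 ×7
  A^-7: L=2 ×1
Each group contributes A^e * Σ count * d^(L-1):
Powers of d = -A^2 - A^-2: d^2 = A^4 + 2 + A^-4; d^3 = -A^6 - 3*A^2 - 3*A^-2 - A^-6; d^4 = A^8 + 4*A^4 + 6 + 4*A^-4 + A^-8; d^5 = -A^10 - 5*A^6 - 10*A^2 - 10*A^-2 - 5*A^-6 - A^-10; d^6 = A^12 + 6*A^8 + 15*A^4 + 20 + 15*A^-4 + 6*A^-8 + A^-12.
  A^7 * (d^6) = A^19 + 6*A^15 + 15*A^11 + 20*A^7 + 15*A^3 + 6*A^-1 + A^-5
  A^5 * (7*d^5) = -7*A^15 - 35*A^11 - 70*A^7 - 70*A^3 - 35*A^-1 - 7*A^-5
  A^3 * (21*d^4) = 21*A^11 + 84*A^7 + 126*A^3 + 84*A^-1 + 21*A^-5
  A^1 * (35*d^3) = -35*A^7 - 105*A^3 - 105*A^-1 - 35*A^-5
  A^-1 * (35*d^2) = 35*A^3 + 70*A^-1 + 35*A^-5
  A^-3 * (21*d) = -21*A^-1 - 21*A^-5
  A^-5 * (7) = 7*A^-5
  A^-7 * (d) = -A^-5 - A^-9
Summing the groups: <K> = A^19 - A^15 + A^11 - A^7 + A^3 - A^-1 - A^-9
Normalise by the writhe: (-A^3)^(-w) = (-A^3)^(7) = -A^21, so f(A) = -A^21 * <K> = -A^40 + A^36 - A^32 + A^28 - A^24 + A^20 + A^12.
Substitute A = t^(-1/4), i.e. A^e → t^(-e/4): V(t) = t^-3 + t^-5 - t^-6 + t^-7 - t^-8 + t^-9 - t^-10

Answer: t^-3 + t^-5 - t^-6 + t^-7 - t^-8 + t^-9 - t^-10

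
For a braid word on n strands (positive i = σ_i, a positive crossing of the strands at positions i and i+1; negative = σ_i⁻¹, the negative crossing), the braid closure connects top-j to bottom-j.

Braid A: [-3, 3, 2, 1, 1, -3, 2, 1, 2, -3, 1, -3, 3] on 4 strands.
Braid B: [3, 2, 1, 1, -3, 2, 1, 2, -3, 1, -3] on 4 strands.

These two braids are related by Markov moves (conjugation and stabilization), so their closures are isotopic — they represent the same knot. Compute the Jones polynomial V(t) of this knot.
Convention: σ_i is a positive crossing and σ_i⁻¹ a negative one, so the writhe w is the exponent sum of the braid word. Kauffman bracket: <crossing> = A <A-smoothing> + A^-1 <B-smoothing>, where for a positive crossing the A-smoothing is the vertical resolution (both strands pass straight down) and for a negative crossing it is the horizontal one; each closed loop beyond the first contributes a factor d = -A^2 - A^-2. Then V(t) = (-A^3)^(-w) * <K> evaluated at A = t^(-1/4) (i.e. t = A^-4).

Markov-equivalent braids have isotopic closures, hence identical knot invariants. Strip the Markov moves from each word to reach a common short braid β, then compute V(t) once on β.
Braid A: s3^-1 s3 s2 s1 s1 s3^-1 s2 s1 s2 s3^-1 s1 s3^-1 s3 on 4 strands reduces by inverse Markov moves (closure unchanged at each step):
  Deconjugate: the word is γ·β·γ⁻¹ with γ = s3^-1 s3 (prefix) and γ⁻¹ = s3^-1 s3 (suffix); strip both.
Reduced to β = s2 s1 s1 s3^-1 s2 s1 s2 s3^-1 s1 on 4 strands, 9 crossings.
Braid B: s3 s2 s1 s1 s3^-1 s2 s1 s2 s3^-1 s1 s3^-1 on 4 strands reduces by inverse Markov moves (closure unchanged at each step):
  Deconjugate: the word is γ·β·γ⁻¹ with γ = s3 (prefix) and γ⁻¹ = s3^-1 (suffix); strip both.
Reduced to β = s2 s1 s1 s3^-1 s2 s1 s2 s3^-1 s1 on 4 strands, 9 crossings.
Both give the same β = s2 s1 s1 s3^-1 s2 s1 s2 s3^-1 s1 on 4 strands, so one state sum suffices:
Braid: s2 s1 s1 s3^-1 s2 s1 s2 s3^-1 s1 on 4 strands, 9 crossings.
Writhe w = (#positive) - (#negative) = 7 - 2 = 5.
Computing the Kauffman bracket via state sum. There are 2^9 = 512 states.
For each crossing: s=0 is the vertical smoothing, s=1 horizontal. Crossing k contributes A^(sign_k * (1 - 2*s_k)); loop factor d = -A^2 - A^-2.
Tabulate the states by total A-exponent and number of loops L (A-exp: L × count):
  A^9: L=4 ×1
  A^7: L=3 ×9
  A^5: L=2 ×28, L=4 ×8
  A^3: L=1 ×32, L=3 ×48, L=5 ×4
  A^1: L=2 ×91, L=4 ×34, L=6 ×1
  A^-1: L=1 ×23, L=3 ×92, L=5 ×11
  A^-3: L=2 ×43, L=4 ×40, L=6 ×1
  A^-5: L=1 ×4, L=3 ×26, L=5 ×6
  A^-7: L=2 ×4, L=4 ×5
  A^-9: L=3 ×1
Each group contributes A^e * Σ count * d^(L-1):
Powers of d = -A^2 - A^-2: d^2 = A^4 + 2 + A^-4; d^3 = -A^6 - 3*A^2 - 3*A^-2 - A^-6; d^4 = A^8 + 4*A^4 + 6 + 4*A^-4 + A^-8; d^5 = -A^10 - 5*A^6 - 10*A^2 - 10*A^-2 - 5*A^-6 - A^-10.
  A^9 * (d^3) = -A^15 - 3*A^11 - 3*A^7 - A^3
  A^7 * (9*d^2) = 9*A^11 + 18*A^7 + 9*A^3
  A^5 * (28*d + 8*d^3) = -8*A^11 - 52*A^7 - 52*A^3 - 8*A^-1
  A^3 * (32 + 48*d^2 + 4*d^4) = 4*A^11 + 64*A^7 + 152*A^3 + 64*A^-1 + 4*A^-5
  A^1 * (91*d + 34*d^3 + d^5) = -A^11 - 39*A^7 - 203*A^3 - 203*A^-1 - 39*A^-5 - A^-9
  A^-1 * (23 + 92*d^2 + 11*d^4) = 11*A^7 + 136*A^3 + 273*A^-1 + 136*A^-5 + 11*A^-9
  A^-3 * (43*d + 40*d^3 + d^5) = -A^7 - 45*A^3 - 173*A^-1 - 173*A^-5 - 45*A^-9 - A^-13
  A^-5 * (4 + 26*d^2 + 6*d^4) = 6*A^3 + 50*A^-1 + 92*A^-5 + 50*A^-9 + 6*A^-13
  A^-7 * (4*d + 5*d^3) = -5*A^-1 - 19*A^-5 - 19*A^-9 - 5*A^-13
  A^-9 * (d^2) = A^-5 + 2*A^-9 + A^-13
Summing the groups: <K> = -A^15 + A^11 - 2*A^7 + 2*A^3 - 2*A^-1 + 2*A^-5 - 2*A^-9 + A^-13
Normalise by the writhe: (-A^3)^(-w) = (-A^3)^(-5) = -A^-15, so f(A) = -A^-15 * <K> = 1 - A^-4 + 2*A^-8 - 2*A^-12 + 2*A^-16 - 2*A^-20 + 2*A^-24 - A^-28.
Substitute A = t^(-1/4), i.e. A^e → t^(-e/4): V(t) = -t^7 + 2*t^6 - 2*t^5 + 2*t^4 - 2*t^3 + 2*t^2 - t + 1

Answer: -t^7 + 2*t^6 - 2*t^5 + 2*t^4 - 2*t^3 + 2*t^2 - t + 1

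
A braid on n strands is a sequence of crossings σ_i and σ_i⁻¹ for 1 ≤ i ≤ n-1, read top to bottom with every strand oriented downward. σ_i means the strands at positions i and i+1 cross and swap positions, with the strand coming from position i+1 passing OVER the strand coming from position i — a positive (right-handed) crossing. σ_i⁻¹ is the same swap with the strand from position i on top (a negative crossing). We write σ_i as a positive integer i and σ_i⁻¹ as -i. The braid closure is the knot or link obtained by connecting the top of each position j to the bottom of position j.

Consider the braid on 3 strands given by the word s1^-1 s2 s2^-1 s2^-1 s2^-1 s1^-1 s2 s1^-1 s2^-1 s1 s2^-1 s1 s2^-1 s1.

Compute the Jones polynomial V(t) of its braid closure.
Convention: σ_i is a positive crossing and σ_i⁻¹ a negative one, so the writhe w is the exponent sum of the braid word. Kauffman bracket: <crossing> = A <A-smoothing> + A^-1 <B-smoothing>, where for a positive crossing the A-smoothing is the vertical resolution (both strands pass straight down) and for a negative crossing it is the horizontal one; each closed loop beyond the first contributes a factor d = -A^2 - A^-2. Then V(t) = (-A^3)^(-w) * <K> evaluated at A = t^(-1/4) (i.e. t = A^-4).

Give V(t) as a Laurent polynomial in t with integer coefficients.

The presented braid s1^-1 s2 s2^-1 s2^-1 s2^-1 s1^-1 s2 s1^-1 s2^-1 s1 s2^-1 s1 s2^-1 s1 on 3 strands reduces by inverse Markov moves (closure unchanged at each step):
  Deconjugate: the word is γ·β·γ⁻¹ with γ = s1^-1 s2 (prefix) and γ⁻¹ = s2^-1 s1 (suffix); strip both.
Reduced to β = s2^-1 s2^-1 s2^-1 s1^-1 s2 s1^-1 s2^-1 s1 s2^-1 s1 on 3 strands, 10 crossings.
Compute on β:
Braid: s2^-1 s2^-1 s2^-1 s1^-1 s2 s1^-1 s2^-1 s1 s2^-1 s1 on 3 strands, 10 crossings.
Writhe w = (#positive) - (#negative) = 3 - 7 = -4.
State-sum expansion of <K>. There are 2^10 = 1024 states.
Each crossing splits two ways (0=vertical, 1=horizontal). The state's weight is A^(#A-smoothings - #B-smoothings) * d^(loops - 1).
Tabulate the states by total A-exponent and number of loops L (A-exp: L × count):
  A^10: L=6 ×1
  A^8: L=5 ×10
  A^6: L=4 ×41, L=6 ×4
  A^4: L=3 ×88, L=5 ×31, L=7 ×1
  A^2: L=2 ×102, L=4 ×99, L=6 ×9
  A^0: L=1 ×54, L=3 ×162, L=5 ×36
  A^-2: L=2 ×134, L=4 ×74, L=6 ×2
  A^-4: L=1 ×30, L=3 ×82, L=5 ×8
  A^-6: L=2 ×32, L=4 ×13
  A^-8: L=1 ×3, L=3 ×7
  A^-10: L=2 ×1
Each group contributes A^e * Σ count * d^(L-1):
Powers of d = -A^2 - A^-2: d^2 = A^4 + 2 + A^-4; d^3 = -A^6 - 3*A^2 - 3*A^-2 - A^-6; d^4 = A^8 + 4*A^4 + 6 + 4*A^-4 + A^-8; d^5 = -A^10 - 5*A^6 - 10*A^2 - 10*A^-2 - 5*A^-6 - A^-10; d^6 = A^12 + 6*A^8 + 15*A^4 + 20 + 15*A^-4 + 6*A^-8 + A^-12.
  A^10 * (d^5) = -A^20 - 5*A^16 - 10*A^12 - 10*A^8 - 5*A^4 - 1
  A^8 * (10*d^4) = 10*A^16 + 40*A^12 + 60*A^8 + 40*A^4 + 10
  A^6 * (41*d^3 + 4*d^5) = -4*A^16 - 61*A^12 - 163*A^8 - 163*A^4 - 61 - 4*A^-4
  A^4 * (88*d^2 + 31*d^4 + d^6) = A^16 + 37*A^12 + 227*A^8 + 382*A^4 + 227 + 37*A^-4 + A^-8
  A^2 * (102*d + 99*d^3 + 9*d^5) = -9*A^12 - 144*A^8 - 489*A^4 - 489 - 144*A^-4 - 9*A^-8
  A^0 * (54 + 162*d^2 + 36*d^4) = 36*A^8 + 306*A^4 + 594 + 306*A^-4 + 36*A^-8
  A^-2 * (134*d + 74*d^3 + 2*d^5) = -2*A^8 - 84*A^4 - 376 - 376*A^-4 - 84*A^-8 - 2*A^-12
  A^-4 * (30 + 82*d^2 + 8*d^4) = 8*A^4 + 114 + 242*A^-4 + 114*A^-8 + 8*A^-12
  A^-6 * (32*d + 13*d^3) = -13 - 71*A^-4 - 71*A^-8 - 13*A^-12
  A^-8 * (3 + 7*d^2) = 7*A^-4 + 17*A^-8 + 7*A^-12
  A^-10 * (d) = -A^-8 - A^-12
Summing the groups: <K> = -A^20 + 2*A^16 - 3*A^12 + 4*A^8 - 5*A^4 + 5 - 3*A^-4 + 3*A^-8 - A^-12
Normalise by the writhe: (-A^3)^(-w) = (-A^3)^(4) = A^12, so f(A) = A^12 * <K> = -A^32 + 2*A^28 - 3*A^24 + 4*A^20 - 5*A^16 + 5*A^12 - 3*A^8 + 3*A^4 - 1.
Substitute A = t^(-1/4), i.e. A^e → t^(-e/4): V(t) = -1 + 3*t^-1 - 3*t^-2 + 5*t^-3 - 5*t^-4 + 4*t^-5 - 3*t^-6 + 2*t^-7 - t^-8

Answer: -1 + 3*t^-1 - 3*t^-2 + 5*t^-3 - 5*t^-4 + 4*t^-5 - 3*t^-6 + 2*t^-7 - t^-8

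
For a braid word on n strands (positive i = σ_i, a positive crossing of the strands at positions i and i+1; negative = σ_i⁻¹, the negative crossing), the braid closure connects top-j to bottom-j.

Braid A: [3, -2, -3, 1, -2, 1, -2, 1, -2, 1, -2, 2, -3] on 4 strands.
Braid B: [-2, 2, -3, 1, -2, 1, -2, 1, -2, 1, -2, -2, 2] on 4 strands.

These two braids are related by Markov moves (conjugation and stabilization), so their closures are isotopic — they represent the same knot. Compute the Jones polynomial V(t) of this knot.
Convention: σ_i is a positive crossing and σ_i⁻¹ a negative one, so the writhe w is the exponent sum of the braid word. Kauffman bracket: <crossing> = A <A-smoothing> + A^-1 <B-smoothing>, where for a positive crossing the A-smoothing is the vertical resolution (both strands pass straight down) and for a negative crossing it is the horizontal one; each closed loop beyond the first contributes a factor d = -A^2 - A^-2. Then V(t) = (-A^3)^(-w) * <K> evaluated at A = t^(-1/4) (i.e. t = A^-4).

Markov-equivalent braids have isotopic closures, hence identical knot invariants. Strip the Markov moves from each word to reach a common short braid β, then compute V(t) once on β.
Braid A: s3 s2^-1 s3^-1 s1 s2^-1 s1 s2^-1 s1 s2^-1 s1 s2^-1 s2 s3^-1 on 4 strands reduces by inverse Markov moves (closure unchanged at each step):
  Deconjugate: the word is γ·β·γ⁻¹ with γ = s3 s2^-1 (prefix) and γ⁻¹ = s2 s3^-1 (suffix); strip both.
Reduced to β = s3^-1 s1 s2^-1 s1 s2^-1 s1 s2^-1 s1 s2^-1 on 4 strands, 9 crossings.
Braid B: s2^-1 s2 s3^-1 s1 s2^-1 s1 s2^-1 s1 s2^-1 s1 s2^-1 s2^-1 s2 on 4 strands reduces by inverse Markov moves (closure unchanged at each step):
  Deconjugate: the word is γ·β·γ⁻¹ with γ = s2^-1 s2 (prefix) and γ⁻¹ = s2^-1 s2 (suffix); strip both.
Reduced to β = s3^-1 s1 s2^-1 s1 s2^-1 s1 s2^-1 s1 s2^-1 on 4 strands, 9 crossings.
Both give the same β = s3^-1 s1 s2^-1 s1 s2^-1 s1 s2^-1 s1 s2^-1 on 4 strands, so one state sum suffices:
Braid: s3^-1 s1 s2^-1 s1 s2^-1 s1 s2^-1 s1 s2^-1 on 4 strands, 9 crossings.
Writhe w = (#positive) - (#negative) = 4 - 5 = -1.
State-sum expansion of <K>. There are 2^9 = 512 states.
Smooth each crossing (0=||, 1=⌣⌢); contribution A^(Σ sign_k(1-2s_k)) * d^(L-1).
Tabulate the states by total A-exponent and number of loops L (A-exp: L × count):
  A^9: L=5 ×1
  A^7: L=4 ×8, L=6 ×1
  A^5: L=3 ×28, L=5 ×8
  A^3: L=2 ×52, L=4 ×32
  A^1: L=1 ×45, L=3 ×77, L=5 ×4
  A^-1: L=2 ×97, L=4 ×29
  A^-3: L=3 ×80, L=5 ×4
  A^-5: L=4 ×36
  A^-7: L=5 ×9
  A^-9: L=6 ×1
Each group contributes A^e * Σ count * d^(L-1):
Powers of d = -A^2 - A^-2: d^2 = A^4 + 2 + A^-4; d^3 = -A^6 - 3*A^2 - 3*A^-2 - A^-6; d^4 = A^8 + 4*A^4 + 6 + 4*A^-4 + A^-8; d^5 = -A^10 - 5*A^6 - 10*A^2 - 10*A^-2 - 5*A^-6 - A^-10.
  A^9 * (d^4) = A^17 + 4*A^13 + 6*A^9 + 4*A^5 + A
  A^7 * (8*d^3 + d^5) = -A^17 - 13*A^13 - 34*A^9 - 34*A^5 - 13*A - A^-3
  A^5 * (28*d^2 + 8*d^4) = 8*A^13 + 60*A^9 + 104*A^5 + 60*A + 8*A^-3
  A^3 * (52*d + 32*d^3) = -32*A^9 - 148*A^5 - 148*A - 32*A^-3
  A^1 * (45 + 77*d^2 + 4*d^4) = 4*A^9 + 93*A^5 + 223*A + 93*A^-3 + 4*A^-7
  A^-1 * (97*d + 29*d^3) = -29*A^5 - 184*A - 184*A^-3 - 29*A^-7
  A^-3 * (80*d^2 + 4*d^4) = 4*A^5 + 96*A + 184*A^-3 + 96*A^-7 + 4*A^-11
  A^-5 * (36*d^3) = -36*A - 108*A^-3 - 108*A^-7 - 36*A^-11
  A^-7 * (9*d^4) = 9*A + 36*A^-3 + 54*A^-7 + 36*A^-11 + 9*A^-15
  A^-9 * (d^5) = -A - 5*A^-3 - 10*A^-7 - 10*A^-11 - 5*A^-15 - A^-19
Summing the groups: <K> = -A^13 + 4*A^9 - 6*A^5 + 7*A - 9*A^-3 + 7*A^-7 - 6*A^-11 + 4*A^-15 - A^-19
Normalise by the writhe: (-A^3)^(-w) = (-A^3)^(1) = -A^3, so f(A) = -A^3 * <K> = A^16 - 4*A^12 + 6*A^8 - 7*A^4 + 9 - 7*A^-4 + 6*A^-8 - 4*A^-12 + A^-16.
Substitute A = t^(-1/4), i.e. A^e → t^(-e/4): V(t) = t^4 - 4*t^3 + 6*t^2 - 7*t + 9 - 7*t^-1 + 6*t^-2 - 4*t^-3 + t^-4

Answer: t^4 - 4*t^3 + 6*t^2 - 7*t + 9 - 7*t^-1 + 6*t^-2 - 4*t^-3 + t^-4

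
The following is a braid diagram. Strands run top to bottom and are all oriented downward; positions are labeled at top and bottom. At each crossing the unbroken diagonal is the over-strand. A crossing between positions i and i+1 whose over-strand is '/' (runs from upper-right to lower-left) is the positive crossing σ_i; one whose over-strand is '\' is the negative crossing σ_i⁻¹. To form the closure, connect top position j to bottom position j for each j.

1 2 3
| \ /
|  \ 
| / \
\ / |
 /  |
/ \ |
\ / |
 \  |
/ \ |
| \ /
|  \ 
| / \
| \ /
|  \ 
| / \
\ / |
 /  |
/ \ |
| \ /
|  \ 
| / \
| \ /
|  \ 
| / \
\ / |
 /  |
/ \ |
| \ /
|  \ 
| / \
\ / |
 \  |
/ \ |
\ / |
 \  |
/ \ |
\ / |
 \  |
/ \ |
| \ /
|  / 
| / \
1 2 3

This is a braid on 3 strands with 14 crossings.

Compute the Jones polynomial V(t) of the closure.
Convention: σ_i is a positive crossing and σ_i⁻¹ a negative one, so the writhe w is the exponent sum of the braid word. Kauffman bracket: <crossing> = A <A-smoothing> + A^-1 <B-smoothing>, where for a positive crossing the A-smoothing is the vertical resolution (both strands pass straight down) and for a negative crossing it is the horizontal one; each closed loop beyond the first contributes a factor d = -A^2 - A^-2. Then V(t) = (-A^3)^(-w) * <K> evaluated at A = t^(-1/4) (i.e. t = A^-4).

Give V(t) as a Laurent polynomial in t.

2*t^-2 - 3*t^-3 + 6*t^-4 - 7*t^-5 + 7*t^-6 - 7*t^-7 + 5*t^-8 - 3*t^-9 + t^-10

Derivation:
Reading the diagram top to bottom ('/'-over between positions i,i+1 = s_i, '\'-over = s_i^-1): braid word = s2^-1 s1 s1^-1 s2^-1 s2^-1 s1 s2^-1 s2^-1 s1 s2^-1 s1^-1 s1^-1 s1^-1 s2.
The presented braid s2^-1 s1 s1^-1 s2^-1 s2^-1 s1 s2^-1 s2^-1 s1 s2^-1 s1^-1 s1^-1 s1^-1 s2 on 3 strands reduces by inverse Markov moves (closure unchanged at each step):
  Deconjugate: the word is γ·β·γ⁻¹ with γ = s2^-1 s1 (prefix) and γ⁻¹ = s1^-1 s2 (suffix); strip both.
Reduced to β = s1^-1 s2^-1 s2^-1 s1 s2^-1 s2^-1 s1 s2^-1 s1^-1 s1^-1 on 3 strands, 10 crossings.
Compute on β:
Braid: s1^-1 s2^-1 s2^-1 s1 s2^-1 s2^-1 s1 s2^-1 s1^-1 s1^-1 on 3 strands, 10 crossings.
Writhe w = (#positive) - (#negative) = 2 - 8 = -6.
Computing the Kauffman bracket via state sum. There are 2^10 = 1024 states.
Each crossing splits two ways (0=vertical, 1=horizontal). The state's weight is A^(#A-smoothings - #B-smoothings) * d^(loops - 1).
Tabulate the states by total A-exponent and number of loops L (A-exp: L × count):
  A^10: L=7 ×1
  A^8: L=6 ×10
  A^6: L=5 ×44, L=7 ×1
  A^4: L=4 ×110, L=6 ×10
  A^2: L=3 ×166, L=5 ×44
  A^0: L=2 ×144, L=4 ×106, L=6 ×2
  A^-2: L=1 ×57, L=3 ×140, L=5 ×13
  A^-4: L=2 ×91, L=4 ×28, L=6 ×1
  A^-6: L=1 ×16, L=3 ×26, L=5 ×3
  A^-8: L=2 ×7, L=4 ×3
  A^-10: L=3 ×1
Each group contributes A^e * Σ count * d^(L-1):
Powers of d = -A^2 - A^-2: d^2 = A^4 + 2 + A^-4; d^3 = -A^6 - 3*A^2 - 3*A^-2 - A^-6; d^4 = A^8 + 4*A^4 + 6 + 4*A^-4 + A^-8; d^5 = -A^10 - 5*A^6 - 10*A^2 - 10*A^-2 - 5*A^-6 - A^-10; d^6 = A^12 + 6*A^8 + 15*A^4 + 20 + 15*A^-4 + 6*A^-8 + A^-12.
  A^10 * (d^6) = A^22 + 6*A^18 + 15*A^14 + 20*A^10 + 15*A^6 + 6*A^2 + A^-2
  A^8 * (10*d^5) = -10*A^18 - 50*A^14 - 100*A^10 - 100*A^6 - 50*A^2 - 10*A^-2
  A^6 * (44*d^4 + d^6) = A^18 + 50*A^14 + 191*A^10 + 284*A^6 + 191*A^2 + 50*A^-2 + A^-6
  A^4 * (110*d^3 + 10*d^5) = -10*A^14 - 160*A^10 - 430*A^6 - 430*A^2 - 160*A^-2 - 10*A^-6
  A^2 * (166*d^2 + 44*d^4) = 44*A^10 + 342*A^6 + 596*A^2 + 342*A^-2 + 44*A^-6
  A^0 * (144*d + 106*d^3 + 2*d^5) = -2*A^10 - 116*A^6 - 482*A^2 - 482*A^-2 - 116*A^-6 - 2*A^-10
  A^-2 * (57 + 140*d^2 + 13*d^4) = 13*A^6 + 192*A^2 + 415*A^-2 + 192*A^-6 + 13*A^-10
  A^-4 * (91*d + 28*d^3 + d^5) = -A^6 - 33*A^2 - 185*A^-2 - 185*A^-6 - 33*A^-10 - A^-14
  A^-6 * (16 + 26*d^2 + 3*d^4) = 3*A^2 + 38*A^-2 + 86*A^-6 + 38*A^-10 + 3*A^-14
  A^-8 * (7*d + 3*d^3) = -3*A^-2 - 16*A^-6 - 16*A^-10 - 3*A^-14
  A^-10 * (d^2) = A^-6 + 2*A^-10 + A^-14
Summing the groups: <K> = A^22 - 3*A^18 + 5*A^14 - 7*A^10 + 7*A^6 - 7*A^2 + 6*A^-2 - 3*A^-6 + 2*A^-10
Normalise by the writhe: (-A^3)^(-w) = (-A^3)^(6) = A^18, so f(A) = A^18 * <K> = A^40 - 3*A^36 + 5*A^32 - 7*A^28 + 7*A^24 - 7*A^20 + 6*A^16 - 3*A^12 + 2*A^8.
Substitute A = t^(-1/4), i.e. A^e → t^(-e/4): V(t) = 2*t^-2 - 3*t^-3 + 6*t^-4 - 7*t^-5 + 7*t^-6 - 7*t^-7 + 5*t^-8 - 3*t^-9 + t^-10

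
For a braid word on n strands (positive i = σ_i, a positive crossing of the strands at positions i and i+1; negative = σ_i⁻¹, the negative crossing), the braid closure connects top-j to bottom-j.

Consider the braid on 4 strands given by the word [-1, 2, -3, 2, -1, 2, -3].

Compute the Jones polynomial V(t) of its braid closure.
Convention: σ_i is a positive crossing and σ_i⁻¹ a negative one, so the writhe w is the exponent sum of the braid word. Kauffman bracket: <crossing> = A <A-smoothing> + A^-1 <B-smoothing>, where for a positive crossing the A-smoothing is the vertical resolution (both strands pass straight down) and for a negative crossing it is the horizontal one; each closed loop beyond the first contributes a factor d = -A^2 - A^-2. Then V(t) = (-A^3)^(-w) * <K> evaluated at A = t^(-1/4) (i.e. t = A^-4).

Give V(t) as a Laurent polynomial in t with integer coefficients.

Braid: s1^-1 s2 s3^-1 s2 s1^-1 s2 s3^-1 on 4 strands, 7 crossings.
Writhe w = (#positive) - (#negative) = 3 - 4 = -1.
Enumerate smoothing states for the bracket polynomial. There are 2^7 = 128 states.
Smooth each crossing (0=||, 1=⌣⌢); contribution A^(Σ sign_k(1-2s_k)) * d^(L-1).
Tabulate the states by total A-exponent and number of loops L (A-exp: L × count):
  A^7: L=4 ×1
  A^5: L=3 ×7
  A^3: L=2 ×19, L=4 ×2
  A^1: L=1 ×21, L=3 ×14
  A^-1: L=2 ×32, L=4 ×3
  A^-3: L=3 ×21
  A^-5: L=4 ×7
  A^-7: L=5 ×1
Each group contributes A^e * Σ count * d^(L-1):
Powers of d = -A^2 - A^-2: d^2 = A^4 + 2 + A^-4; d^3 = -A^6 - 3*A^2 - 3*A^-2 - A^-6; d^4 = A^8 + 4*A^4 + 6 + 4*A^-4 + A^-8.
  A^7 * (d^3) = -A^13 - 3*A^9 - 3*A^5 - A
  A^5 * (7*d^2) = 7*A^9 + 14*A^5 + 7*A
  A^3 * (19*d + 2*d^3) = -2*A^9 - 25*A^5 - 25*A - 2*A^-3
  A^1 * (21 + 14*d^2) = 14*A^5 + 49*A + 14*A^-3
  A^-1 * (32*d + 3*d^3) = -3*A^5 - 41*A - 41*A^-3 - 3*A^-7
  A^-3 * (21*d^2) = 21*A + 42*A^-3 + 21*A^-7
  A^-5 * (7*d^3) = -7*A - 21*A^-3 - 21*A^-7 - 7*A^-11
  A^-7 * (d^4) = A + 4*A^-3 + 6*A^-7 + 4*A^-11 + A^-15
Summing the groups: <K> = -A^13 + 2*A^9 - 3*A^5 + 4*A - 4*A^-3 + 3*A^-7 - 3*A^-11 + A^-15
Normalise by the writhe: (-A^3)^(-w) = (-A^3)^(1) = -A^3, so f(A) = -A^3 * <K> = A^16 - 2*A^12 + 3*A^8 - 4*A^4 + 4 - 3*A^-4 + 3*A^-8 - A^-12.
Substitute A = t^(-1/4), i.e. A^e → t^(-e/4): V(t) = -t^3 + 3*t^2 - 3*t + 4 - 4*t^-1 + 3*t^-2 - 2*t^-3 + t^-4

Answer: -t^3 + 3*t^2 - 3*t + 4 - 4*t^-1 + 3*t^-2 - 2*t^-3 + t^-4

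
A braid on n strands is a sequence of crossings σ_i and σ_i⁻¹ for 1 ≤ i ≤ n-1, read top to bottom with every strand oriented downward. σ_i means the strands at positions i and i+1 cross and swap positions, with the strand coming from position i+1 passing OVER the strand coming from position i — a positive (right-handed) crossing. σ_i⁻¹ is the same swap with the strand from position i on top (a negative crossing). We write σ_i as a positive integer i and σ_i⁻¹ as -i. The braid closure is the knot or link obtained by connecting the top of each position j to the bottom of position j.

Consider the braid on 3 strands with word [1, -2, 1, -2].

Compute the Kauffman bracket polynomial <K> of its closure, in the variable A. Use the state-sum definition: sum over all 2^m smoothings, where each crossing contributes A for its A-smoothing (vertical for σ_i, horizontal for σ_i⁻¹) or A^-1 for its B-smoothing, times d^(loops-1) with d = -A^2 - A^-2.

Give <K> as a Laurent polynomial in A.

Braid: s1 s2^-1 s1 s2^-1 on 3 strands, 4 crossings.
Writhe w = (#positive) - (#negative) = 2 - 2 = 0.
State-sum expansion of <K>. There are 2^4 = 16 states.
For each crossing: s=0 is the vertical smoothing, s=1 horizontal. Crossing k contributes A^(sign_k * (1 - 2*s_k)); loop factor d = -A^2 - A^-2.
  state 0000: A-exp=+0, loops=3, term = A^0 * d^2
  state 0001: A-exp=+2, loops=2, term = A^2 * d^1
  state 0010: A-exp=-2, loops=2, term = A^-2 * d^1
  state 0011: A-exp=+0, loops=1, term = A^0 * d^0
  state 0100: A-exp=+2, loops=2, term = A^2 * d^1
  state 0101: A-exp=+4, loops=3, term = A^4 * d^2
  state 0110: A-exp=+0, loops=1, term = A^0 * d^0
  state 0111: A-exp=+2, loops=2, term = A^2 * d^1
  state 1000: A-exp=-2, loops=2, term = A^-2 * d^1
  state 1001: A-exp=+0, loops=1, term = A^0 * d^0
  state 1010: A-exp=-4, loops=3, term = A^-4 * d^2
  state 1011: A-exp=-2, loops=2, term = A^-2 * d^1
  state 1100: A-exp=+0, loops=1, term = A^0 * d^0
  state 1101: A-exp=+2, loops=2, term = A^2 * d^1
  state 1110: A-exp=-2, loops=2, term = A^-2 * d^1
  state 1111: A-exp=+0, loops=1, term = A^0 * d^0
Collect the terms by A-exponent (count of states per loop number):
Powers of d = -A^2 - A^-2: d^2 = A^4 + 2 + A^-4.
  A^4 * (d^2) = A^8 + 2*A^4 + 1
  A^2 * (4*d) = -4*A^4 - 4
  A^0 * (5 + d^2) = A^4 + 7 + A^-4
  A^-2 * (4*d) = -4 - 4*A^-4
  A^-4 * (d^2) = 1 + 2*A^-4 + A^-8
Summing the groups: <K> = A^8 - A^4 + 1 - A^-4 + A^-8

Answer: A^8 - A^4 + 1 - A^-4 + A^-8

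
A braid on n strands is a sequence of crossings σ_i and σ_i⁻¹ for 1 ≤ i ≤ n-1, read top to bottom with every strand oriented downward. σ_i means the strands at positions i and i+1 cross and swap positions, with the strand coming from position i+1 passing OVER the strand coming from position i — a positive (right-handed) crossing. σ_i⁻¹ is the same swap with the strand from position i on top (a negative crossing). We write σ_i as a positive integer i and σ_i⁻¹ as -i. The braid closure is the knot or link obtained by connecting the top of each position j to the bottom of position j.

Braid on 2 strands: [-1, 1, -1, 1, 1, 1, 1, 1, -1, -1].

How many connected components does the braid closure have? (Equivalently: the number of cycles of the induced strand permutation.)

2

Derivation:
Track the strand permutation on 2 strands, starting from identity.
  step 1: s1^-1 swaps positions 1,2 -> [2 1]
  step 2: s1 swaps positions 1,2 -> [1 2]
  step 3: s1^-1 swaps positions 1,2 -> [2 1]
  step 4: s1 swaps positions 1,2 -> [1 2]
  step 5: s1 swaps positions 1,2 -> [2 1]
  step 6: s1 swaps positions 1,2 -> [1 2]
  step 7: s1 swaps positions 1,2 -> [2 1]
  step 8: s1 swaps positions 1,2 -> [1 2]
  step 9: s1^-1 swaps positions 1,2 -> [2 1]
  step 10: s1^-1 swaps positions 1,2 -> [1 2]
Final permutation (position -> original strand): [1 2]
Closure components = cycle count of this permutation = 2.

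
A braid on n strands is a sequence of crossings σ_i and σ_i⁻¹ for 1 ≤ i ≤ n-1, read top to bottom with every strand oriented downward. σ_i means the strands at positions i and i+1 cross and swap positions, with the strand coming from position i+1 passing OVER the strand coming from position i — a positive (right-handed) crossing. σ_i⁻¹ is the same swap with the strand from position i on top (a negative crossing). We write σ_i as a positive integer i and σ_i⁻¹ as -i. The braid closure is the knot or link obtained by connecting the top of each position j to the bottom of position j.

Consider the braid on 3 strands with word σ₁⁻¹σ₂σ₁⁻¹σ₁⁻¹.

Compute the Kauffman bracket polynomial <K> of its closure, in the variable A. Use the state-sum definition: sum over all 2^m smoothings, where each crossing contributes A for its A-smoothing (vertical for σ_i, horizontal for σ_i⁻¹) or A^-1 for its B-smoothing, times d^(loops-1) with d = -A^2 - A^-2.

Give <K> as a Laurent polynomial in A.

Braid: s1^-1 s2 s1^-1 s1^-1 on 3 strands, 4 crossings.
Writhe w = (#positive) - (#negative) = 1 - 3 = -2.
Enumerate smoothing states for the bracket polynomial. There are 2^4 = 16 states.
Each crossing splits two ways (0=vertical, 1=horizontal). The state's weight is A^(#A-smoothings - #B-smoothings) * d^(loops - 1).
  state 0000: A-exp=-2, loops=3, term = A^-2 * d^2
  state 0001: A-exp=+0, loops=2, term = A^0 * d^1
  state 0010: A-exp=+0, loops=2, term = A^0 * d^1
  state 0011: A-exp=+2, loops=3, term = A^2 * d^2
  state 0100: A-exp=-4, loops=2, term = A^-4 * d^1
  state 0101: A-exp=-2, loops=1, term = A^-2 * d^0
  state 0110: A-exp=-2, loops=1, term = A^-2 * d^0
  state 0111: A-exp=+0, loops=2, term = A^0 * d^1
  state 1000: A-exp=+0, loops=2, term = A^0 * d^1
  state 1001: A-exp=+2, loops=3, term = A^2 * d^2
  state 1010: A-exp=+2, loops=3, term = A^2 * d^2
  state 1011: A-exp=+4, loops=4, term = A^4 * d^3
  state 1100: A-exp=-2, loops=1, term = A^-2 * d^0
  state 1101: A-exp=+0, loops=2, term = A^0 * d^1
  state 1110: A-exp=+0, loops=2, term = A^0 * d^1
  state 1111: A-exp=+2, loops=3, term = A^2 * d^2
Collect the terms by A-exponent (count of states per loop number):
Powers of d = -A^2 - A^-2: d^2 = A^4 + 2 + A^-4; d^3 = -A^6 - 3*A^2 - 3*A^-2 - A^-6.
  A^4 * (d^3) = -A^10 - 3*A^6 - 3*A^2 - A^-2
  A^2 * (4*d^2) = 4*A^6 + 8*A^2 + 4*A^-2
  A^0 * (6*d) = -6*A^2 - 6*A^-2
  A^-2 * (3 + d^2) = A^2 + 5*A^-2 + A^-6
  A^-4 * (d) = -A^-2 - A^-6
Summing the groups: <K> = -A^10 + A^6 + A^-2

Answer: -A^10 + A^6 + A^-2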